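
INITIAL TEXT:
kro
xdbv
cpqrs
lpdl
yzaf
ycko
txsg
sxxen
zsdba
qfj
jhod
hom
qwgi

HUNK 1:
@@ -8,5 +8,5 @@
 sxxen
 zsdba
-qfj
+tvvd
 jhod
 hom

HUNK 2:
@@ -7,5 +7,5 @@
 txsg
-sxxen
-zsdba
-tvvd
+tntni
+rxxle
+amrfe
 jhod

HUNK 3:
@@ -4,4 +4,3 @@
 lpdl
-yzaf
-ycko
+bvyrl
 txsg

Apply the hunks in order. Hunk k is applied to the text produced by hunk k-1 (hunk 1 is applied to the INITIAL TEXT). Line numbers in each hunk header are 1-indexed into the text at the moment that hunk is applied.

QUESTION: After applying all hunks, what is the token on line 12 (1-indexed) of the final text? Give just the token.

Hunk 1: at line 8 remove [qfj] add [tvvd] -> 13 lines: kro xdbv cpqrs lpdl yzaf ycko txsg sxxen zsdba tvvd jhod hom qwgi
Hunk 2: at line 7 remove [sxxen,zsdba,tvvd] add [tntni,rxxle,amrfe] -> 13 lines: kro xdbv cpqrs lpdl yzaf ycko txsg tntni rxxle amrfe jhod hom qwgi
Hunk 3: at line 4 remove [yzaf,ycko] add [bvyrl] -> 12 lines: kro xdbv cpqrs lpdl bvyrl txsg tntni rxxle amrfe jhod hom qwgi
Final line 12: qwgi

Answer: qwgi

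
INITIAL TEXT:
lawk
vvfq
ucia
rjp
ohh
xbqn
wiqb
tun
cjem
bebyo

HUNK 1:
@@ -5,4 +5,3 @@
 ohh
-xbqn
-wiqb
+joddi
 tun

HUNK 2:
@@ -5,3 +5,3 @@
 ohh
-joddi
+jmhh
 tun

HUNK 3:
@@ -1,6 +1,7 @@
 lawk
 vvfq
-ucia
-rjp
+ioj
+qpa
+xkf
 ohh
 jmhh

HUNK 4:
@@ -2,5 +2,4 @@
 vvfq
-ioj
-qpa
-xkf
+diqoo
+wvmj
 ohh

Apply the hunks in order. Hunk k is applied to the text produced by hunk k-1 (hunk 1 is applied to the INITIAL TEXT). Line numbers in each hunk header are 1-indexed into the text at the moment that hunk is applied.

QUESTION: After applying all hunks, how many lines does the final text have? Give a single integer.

Answer: 9

Derivation:
Hunk 1: at line 5 remove [xbqn,wiqb] add [joddi] -> 9 lines: lawk vvfq ucia rjp ohh joddi tun cjem bebyo
Hunk 2: at line 5 remove [joddi] add [jmhh] -> 9 lines: lawk vvfq ucia rjp ohh jmhh tun cjem bebyo
Hunk 3: at line 1 remove [ucia,rjp] add [ioj,qpa,xkf] -> 10 lines: lawk vvfq ioj qpa xkf ohh jmhh tun cjem bebyo
Hunk 4: at line 2 remove [ioj,qpa,xkf] add [diqoo,wvmj] -> 9 lines: lawk vvfq diqoo wvmj ohh jmhh tun cjem bebyo
Final line count: 9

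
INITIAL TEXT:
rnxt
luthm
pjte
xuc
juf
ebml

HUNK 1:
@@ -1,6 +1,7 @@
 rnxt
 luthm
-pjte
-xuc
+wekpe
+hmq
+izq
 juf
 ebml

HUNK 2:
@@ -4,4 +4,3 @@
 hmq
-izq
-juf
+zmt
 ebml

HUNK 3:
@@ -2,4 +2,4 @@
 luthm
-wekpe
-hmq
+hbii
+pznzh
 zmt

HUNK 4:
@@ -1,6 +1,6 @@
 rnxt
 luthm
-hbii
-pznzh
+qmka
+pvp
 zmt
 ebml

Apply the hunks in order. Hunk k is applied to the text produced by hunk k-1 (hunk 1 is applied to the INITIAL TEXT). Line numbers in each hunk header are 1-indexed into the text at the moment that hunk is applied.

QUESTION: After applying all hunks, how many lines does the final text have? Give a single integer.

Answer: 6

Derivation:
Hunk 1: at line 1 remove [pjte,xuc] add [wekpe,hmq,izq] -> 7 lines: rnxt luthm wekpe hmq izq juf ebml
Hunk 2: at line 4 remove [izq,juf] add [zmt] -> 6 lines: rnxt luthm wekpe hmq zmt ebml
Hunk 3: at line 2 remove [wekpe,hmq] add [hbii,pznzh] -> 6 lines: rnxt luthm hbii pznzh zmt ebml
Hunk 4: at line 1 remove [hbii,pznzh] add [qmka,pvp] -> 6 lines: rnxt luthm qmka pvp zmt ebml
Final line count: 6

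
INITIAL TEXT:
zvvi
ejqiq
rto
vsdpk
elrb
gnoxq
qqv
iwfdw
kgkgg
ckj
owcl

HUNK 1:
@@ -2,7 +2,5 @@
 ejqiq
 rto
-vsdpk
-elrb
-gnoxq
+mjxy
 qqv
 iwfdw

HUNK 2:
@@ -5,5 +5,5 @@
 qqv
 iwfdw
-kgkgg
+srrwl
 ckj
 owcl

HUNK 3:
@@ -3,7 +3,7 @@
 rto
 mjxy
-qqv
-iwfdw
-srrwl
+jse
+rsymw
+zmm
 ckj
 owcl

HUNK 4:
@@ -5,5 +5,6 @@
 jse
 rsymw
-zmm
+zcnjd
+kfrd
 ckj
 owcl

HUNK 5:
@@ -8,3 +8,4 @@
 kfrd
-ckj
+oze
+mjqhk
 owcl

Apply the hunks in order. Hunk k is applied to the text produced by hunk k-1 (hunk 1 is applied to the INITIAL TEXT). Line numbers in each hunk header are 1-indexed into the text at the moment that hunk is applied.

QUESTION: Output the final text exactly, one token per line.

Answer: zvvi
ejqiq
rto
mjxy
jse
rsymw
zcnjd
kfrd
oze
mjqhk
owcl

Derivation:
Hunk 1: at line 2 remove [vsdpk,elrb,gnoxq] add [mjxy] -> 9 lines: zvvi ejqiq rto mjxy qqv iwfdw kgkgg ckj owcl
Hunk 2: at line 5 remove [kgkgg] add [srrwl] -> 9 lines: zvvi ejqiq rto mjxy qqv iwfdw srrwl ckj owcl
Hunk 3: at line 3 remove [qqv,iwfdw,srrwl] add [jse,rsymw,zmm] -> 9 lines: zvvi ejqiq rto mjxy jse rsymw zmm ckj owcl
Hunk 4: at line 5 remove [zmm] add [zcnjd,kfrd] -> 10 lines: zvvi ejqiq rto mjxy jse rsymw zcnjd kfrd ckj owcl
Hunk 5: at line 8 remove [ckj] add [oze,mjqhk] -> 11 lines: zvvi ejqiq rto mjxy jse rsymw zcnjd kfrd oze mjqhk owcl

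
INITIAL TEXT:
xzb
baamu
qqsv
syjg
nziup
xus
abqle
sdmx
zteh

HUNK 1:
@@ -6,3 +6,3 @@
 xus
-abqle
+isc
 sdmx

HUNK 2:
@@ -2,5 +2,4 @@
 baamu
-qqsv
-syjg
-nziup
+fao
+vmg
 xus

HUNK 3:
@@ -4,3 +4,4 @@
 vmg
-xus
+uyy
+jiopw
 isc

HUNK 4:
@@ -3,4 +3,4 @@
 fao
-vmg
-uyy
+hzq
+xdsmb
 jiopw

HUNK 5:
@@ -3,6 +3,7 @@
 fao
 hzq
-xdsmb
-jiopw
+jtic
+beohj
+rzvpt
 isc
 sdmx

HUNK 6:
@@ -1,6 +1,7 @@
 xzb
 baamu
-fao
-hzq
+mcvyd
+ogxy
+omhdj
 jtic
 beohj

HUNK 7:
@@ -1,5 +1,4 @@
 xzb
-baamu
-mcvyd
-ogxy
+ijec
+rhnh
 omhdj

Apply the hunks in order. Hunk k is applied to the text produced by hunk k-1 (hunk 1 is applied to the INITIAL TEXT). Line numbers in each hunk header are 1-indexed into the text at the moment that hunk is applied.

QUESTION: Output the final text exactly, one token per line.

Answer: xzb
ijec
rhnh
omhdj
jtic
beohj
rzvpt
isc
sdmx
zteh

Derivation:
Hunk 1: at line 6 remove [abqle] add [isc] -> 9 lines: xzb baamu qqsv syjg nziup xus isc sdmx zteh
Hunk 2: at line 2 remove [qqsv,syjg,nziup] add [fao,vmg] -> 8 lines: xzb baamu fao vmg xus isc sdmx zteh
Hunk 3: at line 4 remove [xus] add [uyy,jiopw] -> 9 lines: xzb baamu fao vmg uyy jiopw isc sdmx zteh
Hunk 4: at line 3 remove [vmg,uyy] add [hzq,xdsmb] -> 9 lines: xzb baamu fao hzq xdsmb jiopw isc sdmx zteh
Hunk 5: at line 3 remove [xdsmb,jiopw] add [jtic,beohj,rzvpt] -> 10 lines: xzb baamu fao hzq jtic beohj rzvpt isc sdmx zteh
Hunk 6: at line 1 remove [fao,hzq] add [mcvyd,ogxy,omhdj] -> 11 lines: xzb baamu mcvyd ogxy omhdj jtic beohj rzvpt isc sdmx zteh
Hunk 7: at line 1 remove [baamu,mcvyd,ogxy] add [ijec,rhnh] -> 10 lines: xzb ijec rhnh omhdj jtic beohj rzvpt isc sdmx zteh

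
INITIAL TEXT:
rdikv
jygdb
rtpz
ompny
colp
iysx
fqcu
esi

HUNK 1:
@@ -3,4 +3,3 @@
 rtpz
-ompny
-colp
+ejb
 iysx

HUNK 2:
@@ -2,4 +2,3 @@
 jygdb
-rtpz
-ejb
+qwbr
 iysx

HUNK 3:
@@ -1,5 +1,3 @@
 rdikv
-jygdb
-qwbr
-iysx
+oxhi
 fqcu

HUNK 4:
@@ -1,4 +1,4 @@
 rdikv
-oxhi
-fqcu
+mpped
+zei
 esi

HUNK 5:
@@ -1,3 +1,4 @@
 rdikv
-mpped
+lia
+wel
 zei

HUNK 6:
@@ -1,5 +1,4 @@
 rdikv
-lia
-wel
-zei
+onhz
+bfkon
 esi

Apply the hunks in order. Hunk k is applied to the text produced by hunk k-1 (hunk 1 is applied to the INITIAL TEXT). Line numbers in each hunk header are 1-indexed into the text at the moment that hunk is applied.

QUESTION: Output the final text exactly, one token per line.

Answer: rdikv
onhz
bfkon
esi

Derivation:
Hunk 1: at line 3 remove [ompny,colp] add [ejb] -> 7 lines: rdikv jygdb rtpz ejb iysx fqcu esi
Hunk 2: at line 2 remove [rtpz,ejb] add [qwbr] -> 6 lines: rdikv jygdb qwbr iysx fqcu esi
Hunk 3: at line 1 remove [jygdb,qwbr,iysx] add [oxhi] -> 4 lines: rdikv oxhi fqcu esi
Hunk 4: at line 1 remove [oxhi,fqcu] add [mpped,zei] -> 4 lines: rdikv mpped zei esi
Hunk 5: at line 1 remove [mpped] add [lia,wel] -> 5 lines: rdikv lia wel zei esi
Hunk 6: at line 1 remove [lia,wel,zei] add [onhz,bfkon] -> 4 lines: rdikv onhz bfkon esi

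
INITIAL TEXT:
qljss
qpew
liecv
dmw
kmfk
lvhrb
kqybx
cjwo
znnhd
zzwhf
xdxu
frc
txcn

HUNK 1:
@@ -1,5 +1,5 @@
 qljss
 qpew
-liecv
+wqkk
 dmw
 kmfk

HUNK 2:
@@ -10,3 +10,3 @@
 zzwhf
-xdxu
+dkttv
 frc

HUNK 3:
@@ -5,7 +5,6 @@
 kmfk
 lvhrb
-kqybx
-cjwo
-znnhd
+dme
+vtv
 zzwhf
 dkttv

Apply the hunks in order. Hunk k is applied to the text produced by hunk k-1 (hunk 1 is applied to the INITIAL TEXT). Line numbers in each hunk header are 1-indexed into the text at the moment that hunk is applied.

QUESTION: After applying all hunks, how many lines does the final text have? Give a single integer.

Answer: 12

Derivation:
Hunk 1: at line 1 remove [liecv] add [wqkk] -> 13 lines: qljss qpew wqkk dmw kmfk lvhrb kqybx cjwo znnhd zzwhf xdxu frc txcn
Hunk 2: at line 10 remove [xdxu] add [dkttv] -> 13 lines: qljss qpew wqkk dmw kmfk lvhrb kqybx cjwo znnhd zzwhf dkttv frc txcn
Hunk 3: at line 5 remove [kqybx,cjwo,znnhd] add [dme,vtv] -> 12 lines: qljss qpew wqkk dmw kmfk lvhrb dme vtv zzwhf dkttv frc txcn
Final line count: 12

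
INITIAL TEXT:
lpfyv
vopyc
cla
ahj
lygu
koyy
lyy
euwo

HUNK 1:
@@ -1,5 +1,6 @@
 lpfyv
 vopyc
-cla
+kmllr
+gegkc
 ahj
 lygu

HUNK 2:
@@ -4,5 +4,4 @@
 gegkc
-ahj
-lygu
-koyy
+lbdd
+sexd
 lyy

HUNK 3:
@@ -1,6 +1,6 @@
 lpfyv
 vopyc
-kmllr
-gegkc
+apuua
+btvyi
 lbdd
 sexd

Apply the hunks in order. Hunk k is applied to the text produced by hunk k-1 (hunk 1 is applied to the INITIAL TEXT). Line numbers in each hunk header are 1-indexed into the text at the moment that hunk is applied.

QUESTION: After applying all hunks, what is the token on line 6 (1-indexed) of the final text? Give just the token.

Hunk 1: at line 1 remove [cla] add [kmllr,gegkc] -> 9 lines: lpfyv vopyc kmllr gegkc ahj lygu koyy lyy euwo
Hunk 2: at line 4 remove [ahj,lygu,koyy] add [lbdd,sexd] -> 8 lines: lpfyv vopyc kmllr gegkc lbdd sexd lyy euwo
Hunk 3: at line 1 remove [kmllr,gegkc] add [apuua,btvyi] -> 8 lines: lpfyv vopyc apuua btvyi lbdd sexd lyy euwo
Final line 6: sexd

Answer: sexd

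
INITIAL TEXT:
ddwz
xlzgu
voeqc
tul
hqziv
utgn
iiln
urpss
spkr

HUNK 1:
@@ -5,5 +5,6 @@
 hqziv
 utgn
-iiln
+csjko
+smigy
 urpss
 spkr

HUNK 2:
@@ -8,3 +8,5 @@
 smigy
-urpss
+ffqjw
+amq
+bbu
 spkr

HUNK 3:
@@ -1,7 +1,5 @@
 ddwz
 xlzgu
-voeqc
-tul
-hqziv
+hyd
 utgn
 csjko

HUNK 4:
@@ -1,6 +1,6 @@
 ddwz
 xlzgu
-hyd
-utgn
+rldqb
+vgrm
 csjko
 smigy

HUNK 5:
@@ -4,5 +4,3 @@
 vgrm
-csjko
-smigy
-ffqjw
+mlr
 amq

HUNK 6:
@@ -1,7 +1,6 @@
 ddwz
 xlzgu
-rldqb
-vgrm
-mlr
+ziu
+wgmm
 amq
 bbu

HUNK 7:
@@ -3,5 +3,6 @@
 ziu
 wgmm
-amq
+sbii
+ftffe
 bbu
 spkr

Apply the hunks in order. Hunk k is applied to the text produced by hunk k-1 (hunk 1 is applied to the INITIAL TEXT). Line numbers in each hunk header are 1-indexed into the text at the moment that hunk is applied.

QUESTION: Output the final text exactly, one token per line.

Answer: ddwz
xlzgu
ziu
wgmm
sbii
ftffe
bbu
spkr

Derivation:
Hunk 1: at line 5 remove [iiln] add [csjko,smigy] -> 10 lines: ddwz xlzgu voeqc tul hqziv utgn csjko smigy urpss spkr
Hunk 2: at line 8 remove [urpss] add [ffqjw,amq,bbu] -> 12 lines: ddwz xlzgu voeqc tul hqziv utgn csjko smigy ffqjw amq bbu spkr
Hunk 3: at line 1 remove [voeqc,tul,hqziv] add [hyd] -> 10 lines: ddwz xlzgu hyd utgn csjko smigy ffqjw amq bbu spkr
Hunk 4: at line 1 remove [hyd,utgn] add [rldqb,vgrm] -> 10 lines: ddwz xlzgu rldqb vgrm csjko smigy ffqjw amq bbu spkr
Hunk 5: at line 4 remove [csjko,smigy,ffqjw] add [mlr] -> 8 lines: ddwz xlzgu rldqb vgrm mlr amq bbu spkr
Hunk 6: at line 1 remove [rldqb,vgrm,mlr] add [ziu,wgmm] -> 7 lines: ddwz xlzgu ziu wgmm amq bbu spkr
Hunk 7: at line 3 remove [amq] add [sbii,ftffe] -> 8 lines: ddwz xlzgu ziu wgmm sbii ftffe bbu spkr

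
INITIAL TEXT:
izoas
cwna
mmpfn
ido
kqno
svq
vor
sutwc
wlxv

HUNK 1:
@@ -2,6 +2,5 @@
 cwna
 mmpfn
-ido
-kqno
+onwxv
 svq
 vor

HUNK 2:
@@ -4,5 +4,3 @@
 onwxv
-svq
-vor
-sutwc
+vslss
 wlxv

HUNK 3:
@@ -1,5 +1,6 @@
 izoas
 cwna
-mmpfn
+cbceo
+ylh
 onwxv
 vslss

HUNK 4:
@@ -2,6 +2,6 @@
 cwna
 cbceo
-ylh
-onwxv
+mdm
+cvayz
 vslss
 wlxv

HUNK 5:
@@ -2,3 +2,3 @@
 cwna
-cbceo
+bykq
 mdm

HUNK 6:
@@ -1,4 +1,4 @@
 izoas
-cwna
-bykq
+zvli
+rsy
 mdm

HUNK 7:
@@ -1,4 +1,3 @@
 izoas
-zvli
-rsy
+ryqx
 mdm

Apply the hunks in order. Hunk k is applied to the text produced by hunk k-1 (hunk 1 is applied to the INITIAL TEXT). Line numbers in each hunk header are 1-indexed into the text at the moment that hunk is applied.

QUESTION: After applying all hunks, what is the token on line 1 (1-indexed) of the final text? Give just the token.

Hunk 1: at line 2 remove [ido,kqno] add [onwxv] -> 8 lines: izoas cwna mmpfn onwxv svq vor sutwc wlxv
Hunk 2: at line 4 remove [svq,vor,sutwc] add [vslss] -> 6 lines: izoas cwna mmpfn onwxv vslss wlxv
Hunk 3: at line 1 remove [mmpfn] add [cbceo,ylh] -> 7 lines: izoas cwna cbceo ylh onwxv vslss wlxv
Hunk 4: at line 2 remove [ylh,onwxv] add [mdm,cvayz] -> 7 lines: izoas cwna cbceo mdm cvayz vslss wlxv
Hunk 5: at line 2 remove [cbceo] add [bykq] -> 7 lines: izoas cwna bykq mdm cvayz vslss wlxv
Hunk 6: at line 1 remove [cwna,bykq] add [zvli,rsy] -> 7 lines: izoas zvli rsy mdm cvayz vslss wlxv
Hunk 7: at line 1 remove [zvli,rsy] add [ryqx] -> 6 lines: izoas ryqx mdm cvayz vslss wlxv
Final line 1: izoas

Answer: izoas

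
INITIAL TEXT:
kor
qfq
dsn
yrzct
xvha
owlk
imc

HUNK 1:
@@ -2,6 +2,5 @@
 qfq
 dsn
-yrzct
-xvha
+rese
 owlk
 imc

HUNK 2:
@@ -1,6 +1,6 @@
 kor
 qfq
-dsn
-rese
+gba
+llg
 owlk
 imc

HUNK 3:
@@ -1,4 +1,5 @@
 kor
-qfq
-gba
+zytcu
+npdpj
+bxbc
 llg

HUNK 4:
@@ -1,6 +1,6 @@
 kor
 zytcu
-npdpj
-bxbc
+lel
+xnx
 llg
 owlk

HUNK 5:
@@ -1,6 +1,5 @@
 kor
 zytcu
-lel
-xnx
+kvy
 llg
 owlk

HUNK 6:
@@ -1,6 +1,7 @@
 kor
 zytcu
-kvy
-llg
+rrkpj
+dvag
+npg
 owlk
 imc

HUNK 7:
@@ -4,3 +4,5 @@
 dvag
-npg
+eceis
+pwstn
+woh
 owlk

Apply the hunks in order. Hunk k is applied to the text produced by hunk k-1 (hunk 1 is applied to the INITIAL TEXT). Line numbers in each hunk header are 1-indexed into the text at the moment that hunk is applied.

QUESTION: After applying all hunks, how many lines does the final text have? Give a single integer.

Answer: 9

Derivation:
Hunk 1: at line 2 remove [yrzct,xvha] add [rese] -> 6 lines: kor qfq dsn rese owlk imc
Hunk 2: at line 1 remove [dsn,rese] add [gba,llg] -> 6 lines: kor qfq gba llg owlk imc
Hunk 3: at line 1 remove [qfq,gba] add [zytcu,npdpj,bxbc] -> 7 lines: kor zytcu npdpj bxbc llg owlk imc
Hunk 4: at line 1 remove [npdpj,bxbc] add [lel,xnx] -> 7 lines: kor zytcu lel xnx llg owlk imc
Hunk 5: at line 1 remove [lel,xnx] add [kvy] -> 6 lines: kor zytcu kvy llg owlk imc
Hunk 6: at line 1 remove [kvy,llg] add [rrkpj,dvag,npg] -> 7 lines: kor zytcu rrkpj dvag npg owlk imc
Hunk 7: at line 4 remove [npg] add [eceis,pwstn,woh] -> 9 lines: kor zytcu rrkpj dvag eceis pwstn woh owlk imc
Final line count: 9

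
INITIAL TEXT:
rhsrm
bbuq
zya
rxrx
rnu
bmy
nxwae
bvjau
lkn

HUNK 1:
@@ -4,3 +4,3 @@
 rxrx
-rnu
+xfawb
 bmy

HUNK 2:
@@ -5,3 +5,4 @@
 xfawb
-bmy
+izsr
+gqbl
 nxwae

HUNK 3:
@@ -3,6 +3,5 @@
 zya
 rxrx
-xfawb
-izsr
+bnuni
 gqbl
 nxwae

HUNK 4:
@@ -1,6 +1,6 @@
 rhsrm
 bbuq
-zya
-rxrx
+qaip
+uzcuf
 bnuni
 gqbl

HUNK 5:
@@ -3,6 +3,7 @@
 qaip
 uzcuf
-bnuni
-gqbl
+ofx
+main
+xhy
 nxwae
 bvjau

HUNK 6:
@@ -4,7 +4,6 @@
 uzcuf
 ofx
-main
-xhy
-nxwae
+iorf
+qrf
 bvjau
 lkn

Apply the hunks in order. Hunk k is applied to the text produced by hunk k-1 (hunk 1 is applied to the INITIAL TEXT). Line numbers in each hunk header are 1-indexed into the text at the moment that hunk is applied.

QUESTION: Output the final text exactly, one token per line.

Hunk 1: at line 4 remove [rnu] add [xfawb] -> 9 lines: rhsrm bbuq zya rxrx xfawb bmy nxwae bvjau lkn
Hunk 2: at line 5 remove [bmy] add [izsr,gqbl] -> 10 lines: rhsrm bbuq zya rxrx xfawb izsr gqbl nxwae bvjau lkn
Hunk 3: at line 3 remove [xfawb,izsr] add [bnuni] -> 9 lines: rhsrm bbuq zya rxrx bnuni gqbl nxwae bvjau lkn
Hunk 4: at line 1 remove [zya,rxrx] add [qaip,uzcuf] -> 9 lines: rhsrm bbuq qaip uzcuf bnuni gqbl nxwae bvjau lkn
Hunk 5: at line 3 remove [bnuni,gqbl] add [ofx,main,xhy] -> 10 lines: rhsrm bbuq qaip uzcuf ofx main xhy nxwae bvjau lkn
Hunk 6: at line 4 remove [main,xhy,nxwae] add [iorf,qrf] -> 9 lines: rhsrm bbuq qaip uzcuf ofx iorf qrf bvjau lkn

Answer: rhsrm
bbuq
qaip
uzcuf
ofx
iorf
qrf
bvjau
lkn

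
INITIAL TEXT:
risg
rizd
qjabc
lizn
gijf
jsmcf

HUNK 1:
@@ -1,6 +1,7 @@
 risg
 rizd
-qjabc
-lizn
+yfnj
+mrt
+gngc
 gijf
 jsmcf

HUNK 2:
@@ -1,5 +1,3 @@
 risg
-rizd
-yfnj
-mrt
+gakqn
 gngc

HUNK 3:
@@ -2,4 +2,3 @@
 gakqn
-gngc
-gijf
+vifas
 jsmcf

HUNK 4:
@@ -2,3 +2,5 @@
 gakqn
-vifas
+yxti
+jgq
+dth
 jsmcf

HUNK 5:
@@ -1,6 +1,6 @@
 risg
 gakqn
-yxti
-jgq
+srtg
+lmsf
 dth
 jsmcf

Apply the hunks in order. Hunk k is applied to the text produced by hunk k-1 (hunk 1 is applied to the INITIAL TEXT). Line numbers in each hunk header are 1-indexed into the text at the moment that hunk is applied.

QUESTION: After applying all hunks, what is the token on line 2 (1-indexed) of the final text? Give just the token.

Answer: gakqn

Derivation:
Hunk 1: at line 1 remove [qjabc,lizn] add [yfnj,mrt,gngc] -> 7 lines: risg rizd yfnj mrt gngc gijf jsmcf
Hunk 2: at line 1 remove [rizd,yfnj,mrt] add [gakqn] -> 5 lines: risg gakqn gngc gijf jsmcf
Hunk 3: at line 2 remove [gngc,gijf] add [vifas] -> 4 lines: risg gakqn vifas jsmcf
Hunk 4: at line 2 remove [vifas] add [yxti,jgq,dth] -> 6 lines: risg gakqn yxti jgq dth jsmcf
Hunk 5: at line 1 remove [yxti,jgq] add [srtg,lmsf] -> 6 lines: risg gakqn srtg lmsf dth jsmcf
Final line 2: gakqn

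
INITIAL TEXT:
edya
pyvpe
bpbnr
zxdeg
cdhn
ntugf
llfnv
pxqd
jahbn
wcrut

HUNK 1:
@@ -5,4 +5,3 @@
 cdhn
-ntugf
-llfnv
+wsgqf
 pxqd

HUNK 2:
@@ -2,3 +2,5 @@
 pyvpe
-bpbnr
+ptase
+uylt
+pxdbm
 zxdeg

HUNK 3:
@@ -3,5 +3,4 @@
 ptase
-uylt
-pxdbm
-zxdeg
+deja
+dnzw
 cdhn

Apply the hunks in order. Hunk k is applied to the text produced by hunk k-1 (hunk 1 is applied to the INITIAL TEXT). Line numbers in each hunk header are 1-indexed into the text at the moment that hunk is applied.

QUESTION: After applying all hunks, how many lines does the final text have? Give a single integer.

Answer: 10

Derivation:
Hunk 1: at line 5 remove [ntugf,llfnv] add [wsgqf] -> 9 lines: edya pyvpe bpbnr zxdeg cdhn wsgqf pxqd jahbn wcrut
Hunk 2: at line 2 remove [bpbnr] add [ptase,uylt,pxdbm] -> 11 lines: edya pyvpe ptase uylt pxdbm zxdeg cdhn wsgqf pxqd jahbn wcrut
Hunk 3: at line 3 remove [uylt,pxdbm,zxdeg] add [deja,dnzw] -> 10 lines: edya pyvpe ptase deja dnzw cdhn wsgqf pxqd jahbn wcrut
Final line count: 10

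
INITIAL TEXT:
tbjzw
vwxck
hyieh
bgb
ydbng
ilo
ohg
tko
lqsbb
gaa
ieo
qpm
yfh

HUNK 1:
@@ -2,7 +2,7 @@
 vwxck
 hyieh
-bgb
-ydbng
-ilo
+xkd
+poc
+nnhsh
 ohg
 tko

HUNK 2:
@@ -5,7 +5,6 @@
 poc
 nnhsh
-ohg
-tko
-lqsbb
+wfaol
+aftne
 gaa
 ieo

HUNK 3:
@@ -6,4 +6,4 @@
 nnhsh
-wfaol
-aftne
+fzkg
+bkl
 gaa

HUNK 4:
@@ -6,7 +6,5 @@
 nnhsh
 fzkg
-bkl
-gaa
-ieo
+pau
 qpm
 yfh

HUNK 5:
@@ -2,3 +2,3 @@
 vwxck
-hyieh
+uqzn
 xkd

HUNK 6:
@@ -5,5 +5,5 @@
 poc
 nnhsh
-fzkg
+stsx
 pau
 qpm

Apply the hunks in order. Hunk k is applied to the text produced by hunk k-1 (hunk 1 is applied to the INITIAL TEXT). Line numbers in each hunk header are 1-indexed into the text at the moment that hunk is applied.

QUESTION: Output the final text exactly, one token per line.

Hunk 1: at line 2 remove [bgb,ydbng,ilo] add [xkd,poc,nnhsh] -> 13 lines: tbjzw vwxck hyieh xkd poc nnhsh ohg tko lqsbb gaa ieo qpm yfh
Hunk 2: at line 5 remove [ohg,tko,lqsbb] add [wfaol,aftne] -> 12 lines: tbjzw vwxck hyieh xkd poc nnhsh wfaol aftne gaa ieo qpm yfh
Hunk 3: at line 6 remove [wfaol,aftne] add [fzkg,bkl] -> 12 lines: tbjzw vwxck hyieh xkd poc nnhsh fzkg bkl gaa ieo qpm yfh
Hunk 4: at line 6 remove [bkl,gaa,ieo] add [pau] -> 10 lines: tbjzw vwxck hyieh xkd poc nnhsh fzkg pau qpm yfh
Hunk 5: at line 2 remove [hyieh] add [uqzn] -> 10 lines: tbjzw vwxck uqzn xkd poc nnhsh fzkg pau qpm yfh
Hunk 6: at line 5 remove [fzkg] add [stsx] -> 10 lines: tbjzw vwxck uqzn xkd poc nnhsh stsx pau qpm yfh

Answer: tbjzw
vwxck
uqzn
xkd
poc
nnhsh
stsx
pau
qpm
yfh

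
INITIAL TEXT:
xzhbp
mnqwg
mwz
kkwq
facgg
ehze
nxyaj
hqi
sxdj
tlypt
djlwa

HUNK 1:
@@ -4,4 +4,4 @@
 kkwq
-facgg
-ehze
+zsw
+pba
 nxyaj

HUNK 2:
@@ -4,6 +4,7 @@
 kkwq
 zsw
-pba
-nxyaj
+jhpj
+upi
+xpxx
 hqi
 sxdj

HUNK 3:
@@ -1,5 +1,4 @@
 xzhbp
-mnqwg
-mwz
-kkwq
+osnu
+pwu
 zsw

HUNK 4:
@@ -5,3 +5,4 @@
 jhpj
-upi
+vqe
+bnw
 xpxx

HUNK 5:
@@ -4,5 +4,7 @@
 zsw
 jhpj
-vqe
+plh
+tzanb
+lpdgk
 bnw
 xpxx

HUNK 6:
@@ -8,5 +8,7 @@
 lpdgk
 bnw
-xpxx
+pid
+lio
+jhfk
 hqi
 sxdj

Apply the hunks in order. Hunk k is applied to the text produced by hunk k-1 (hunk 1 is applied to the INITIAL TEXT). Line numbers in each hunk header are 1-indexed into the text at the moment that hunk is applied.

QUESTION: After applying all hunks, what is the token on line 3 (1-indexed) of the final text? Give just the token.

Answer: pwu

Derivation:
Hunk 1: at line 4 remove [facgg,ehze] add [zsw,pba] -> 11 lines: xzhbp mnqwg mwz kkwq zsw pba nxyaj hqi sxdj tlypt djlwa
Hunk 2: at line 4 remove [pba,nxyaj] add [jhpj,upi,xpxx] -> 12 lines: xzhbp mnqwg mwz kkwq zsw jhpj upi xpxx hqi sxdj tlypt djlwa
Hunk 3: at line 1 remove [mnqwg,mwz,kkwq] add [osnu,pwu] -> 11 lines: xzhbp osnu pwu zsw jhpj upi xpxx hqi sxdj tlypt djlwa
Hunk 4: at line 5 remove [upi] add [vqe,bnw] -> 12 lines: xzhbp osnu pwu zsw jhpj vqe bnw xpxx hqi sxdj tlypt djlwa
Hunk 5: at line 4 remove [vqe] add [plh,tzanb,lpdgk] -> 14 lines: xzhbp osnu pwu zsw jhpj plh tzanb lpdgk bnw xpxx hqi sxdj tlypt djlwa
Hunk 6: at line 8 remove [xpxx] add [pid,lio,jhfk] -> 16 lines: xzhbp osnu pwu zsw jhpj plh tzanb lpdgk bnw pid lio jhfk hqi sxdj tlypt djlwa
Final line 3: pwu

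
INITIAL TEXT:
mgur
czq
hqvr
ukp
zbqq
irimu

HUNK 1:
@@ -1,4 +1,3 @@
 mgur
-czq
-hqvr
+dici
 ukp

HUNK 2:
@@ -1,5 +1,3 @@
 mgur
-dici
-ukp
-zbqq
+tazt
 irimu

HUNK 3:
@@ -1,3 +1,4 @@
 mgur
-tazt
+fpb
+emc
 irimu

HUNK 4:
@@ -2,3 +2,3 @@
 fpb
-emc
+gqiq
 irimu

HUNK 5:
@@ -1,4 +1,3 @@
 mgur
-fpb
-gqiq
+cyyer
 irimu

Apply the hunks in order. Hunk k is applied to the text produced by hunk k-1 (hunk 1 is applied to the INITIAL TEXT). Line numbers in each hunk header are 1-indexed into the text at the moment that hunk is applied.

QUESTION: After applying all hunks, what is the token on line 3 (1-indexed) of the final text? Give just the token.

Answer: irimu

Derivation:
Hunk 1: at line 1 remove [czq,hqvr] add [dici] -> 5 lines: mgur dici ukp zbqq irimu
Hunk 2: at line 1 remove [dici,ukp,zbqq] add [tazt] -> 3 lines: mgur tazt irimu
Hunk 3: at line 1 remove [tazt] add [fpb,emc] -> 4 lines: mgur fpb emc irimu
Hunk 4: at line 2 remove [emc] add [gqiq] -> 4 lines: mgur fpb gqiq irimu
Hunk 5: at line 1 remove [fpb,gqiq] add [cyyer] -> 3 lines: mgur cyyer irimu
Final line 3: irimu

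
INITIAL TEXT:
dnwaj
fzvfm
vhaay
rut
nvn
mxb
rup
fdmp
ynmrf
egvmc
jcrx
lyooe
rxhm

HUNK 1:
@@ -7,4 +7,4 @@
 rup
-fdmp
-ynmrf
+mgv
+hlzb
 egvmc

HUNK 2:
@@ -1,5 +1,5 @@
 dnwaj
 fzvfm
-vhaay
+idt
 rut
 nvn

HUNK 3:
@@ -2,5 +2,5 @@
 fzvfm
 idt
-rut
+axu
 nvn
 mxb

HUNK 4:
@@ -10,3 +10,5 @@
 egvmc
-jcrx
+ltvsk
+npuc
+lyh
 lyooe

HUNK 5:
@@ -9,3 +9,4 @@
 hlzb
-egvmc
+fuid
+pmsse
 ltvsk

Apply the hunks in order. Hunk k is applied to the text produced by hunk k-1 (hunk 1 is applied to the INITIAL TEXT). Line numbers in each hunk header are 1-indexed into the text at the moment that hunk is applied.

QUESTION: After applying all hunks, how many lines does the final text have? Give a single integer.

Answer: 16

Derivation:
Hunk 1: at line 7 remove [fdmp,ynmrf] add [mgv,hlzb] -> 13 lines: dnwaj fzvfm vhaay rut nvn mxb rup mgv hlzb egvmc jcrx lyooe rxhm
Hunk 2: at line 1 remove [vhaay] add [idt] -> 13 lines: dnwaj fzvfm idt rut nvn mxb rup mgv hlzb egvmc jcrx lyooe rxhm
Hunk 3: at line 2 remove [rut] add [axu] -> 13 lines: dnwaj fzvfm idt axu nvn mxb rup mgv hlzb egvmc jcrx lyooe rxhm
Hunk 4: at line 10 remove [jcrx] add [ltvsk,npuc,lyh] -> 15 lines: dnwaj fzvfm idt axu nvn mxb rup mgv hlzb egvmc ltvsk npuc lyh lyooe rxhm
Hunk 5: at line 9 remove [egvmc] add [fuid,pmsse] -> 16 lines: dnwaj fzvfm idt axu nvn mxb rup mgv hlzb fuid pmsse ltvsk npuc lyh lyooe rxhm
Final line count: 16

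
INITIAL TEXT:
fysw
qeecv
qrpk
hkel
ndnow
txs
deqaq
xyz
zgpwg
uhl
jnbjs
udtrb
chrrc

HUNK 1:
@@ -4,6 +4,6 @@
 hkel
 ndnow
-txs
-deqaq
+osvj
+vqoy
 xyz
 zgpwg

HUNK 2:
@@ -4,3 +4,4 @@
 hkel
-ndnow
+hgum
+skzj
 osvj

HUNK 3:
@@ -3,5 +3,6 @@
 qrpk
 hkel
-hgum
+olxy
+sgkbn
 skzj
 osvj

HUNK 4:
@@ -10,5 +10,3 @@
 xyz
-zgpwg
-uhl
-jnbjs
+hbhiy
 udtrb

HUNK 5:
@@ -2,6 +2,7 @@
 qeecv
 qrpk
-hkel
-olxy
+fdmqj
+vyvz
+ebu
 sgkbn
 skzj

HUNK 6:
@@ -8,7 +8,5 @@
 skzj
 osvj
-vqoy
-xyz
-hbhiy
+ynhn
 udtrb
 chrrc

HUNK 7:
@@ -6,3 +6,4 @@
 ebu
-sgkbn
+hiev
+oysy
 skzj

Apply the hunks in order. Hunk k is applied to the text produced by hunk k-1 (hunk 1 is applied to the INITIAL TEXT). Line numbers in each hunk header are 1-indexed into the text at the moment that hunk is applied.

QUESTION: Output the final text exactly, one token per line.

Answer: fysw
qeecv
qrpk
fdmqj
vyvz
ebu
hiev
oysy
skzj
osvj
ynhn
udtrb
chrrc

Derivation:
Hunk 1: at line 4 remove [txs,deqaq] add [osvj,vqoy] -> 13 lines: fysw qeecv qrpk hkel ndnow osvj vqoy xyz zgpwg uhl jnbjs udtrb chrrc
Hunk 2: at line 4 remove [ndnow] add [hgum,skzj] -> 14 lines: fysw qeecv qrpk hkel hgum skzj osvj vqoy xyz zgpwg uhl jnbjs udtrb chrrc
Hunk 3: at line 3 remove [hgum] add [olxy,sgkbn] -> 15 lines: fysw qeecv qrpk hkel olxy sgkbn skzj osvj vqoy xyz zgpwg uhl jnbjs udtrb chrrc
Hunk 4: at line 10 remove [zgpwg,uhl,jnbjs] add [hbhiy] -> 13 lines: fysw qeecv qrpk hkel olxy sgkbn skzj osvj vqoy xyz hbhiy udtrb chrrc
Hunk 5: at line 2 remove [hkel,olxy] add [fdmqj,vyvz,ebu] -> 14 lines: fysw qeecv qrpk fdmqj vyvz ebu sgkbn skzj osvj vqoy xyz hbhiy udtrb chrrc
Hunk 6: at line 8 remove [vqoy,xyz,hbhiy] add [ynhn] -> 12 lines: fysw qeecv qrpk fdmqj vyvz ebu sgkbn skzj osvj ynhn udtrb chrrc
Hunk 7: at line 6 remove [sgkbn] add [hiev,oysy] -> 13 lines: fysw qeecv qrpk fdmqj vyvz ebu hiev oysy skzj osvj ynhn udtrb chrrc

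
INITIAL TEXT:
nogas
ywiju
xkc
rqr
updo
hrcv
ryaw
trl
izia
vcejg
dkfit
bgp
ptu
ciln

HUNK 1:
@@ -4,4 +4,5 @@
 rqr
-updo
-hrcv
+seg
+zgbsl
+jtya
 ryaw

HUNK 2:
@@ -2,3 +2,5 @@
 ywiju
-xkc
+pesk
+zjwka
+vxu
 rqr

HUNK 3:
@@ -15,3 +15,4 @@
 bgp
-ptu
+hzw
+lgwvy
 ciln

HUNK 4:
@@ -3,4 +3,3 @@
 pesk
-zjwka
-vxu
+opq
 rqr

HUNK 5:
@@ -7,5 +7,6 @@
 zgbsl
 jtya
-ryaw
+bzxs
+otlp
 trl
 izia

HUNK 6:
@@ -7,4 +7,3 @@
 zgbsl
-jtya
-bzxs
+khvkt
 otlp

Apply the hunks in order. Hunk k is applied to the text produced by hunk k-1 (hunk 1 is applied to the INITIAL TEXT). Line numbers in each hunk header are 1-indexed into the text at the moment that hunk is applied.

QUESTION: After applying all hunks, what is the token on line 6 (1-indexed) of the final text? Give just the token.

Hunk 1: at line 4 remove [updo,hrcv] add [seg,zgbsl,jtya] -> 15 lines: nogas ywiju xkc rqr seg zgbsl jtya ryaw trl izia vcejg dkfit bgp ptu ciln
Hunk 2: at line 2 remove [xkc] add [pesk,zjwka,vxu] -> 17 lines: nogas ywiju pesk zjwka vxu rqr seg zgbsl jtya ryaw trl izia vcejg dkfit bgp ptu ciln
Hunk 3: at line 15 remove [ptu] add [hzw,lgwvy] -> 18 lines: nogas ywiju pesk zjwka vxu rqr seg zgbsl jtya ryaw trl izia vcejg dkfit bgp hzw lgwvy ciln
Hunk 4: at line 3 remove [zjwka,vxu] add [opq] -> 17 lines: nogas ywiju pesk opq rqr seg zgbsl jtya ryaw trl izia vcejg dkfit bgp hzw lgwvy ciln
Hunk 5: at line 7 remove [ryaw] add [bzxs,otlp] -> 18 lines: nogas ywiju pesk opq rqr seg zgbsl jtya bzxs otlp trl izia vcejg dkfit bgp hzw lgwvy ciln
Hunk 6: at line 7 remove [jtya,bzxs] add [khvkt] -> 17 lines: nogas ywiju pesk opq rqr seg zgbsl khvkt otlp trl izia vcejg dkfit bgp hzw lgwvy ciln
Final line 6: seg

Answer: seg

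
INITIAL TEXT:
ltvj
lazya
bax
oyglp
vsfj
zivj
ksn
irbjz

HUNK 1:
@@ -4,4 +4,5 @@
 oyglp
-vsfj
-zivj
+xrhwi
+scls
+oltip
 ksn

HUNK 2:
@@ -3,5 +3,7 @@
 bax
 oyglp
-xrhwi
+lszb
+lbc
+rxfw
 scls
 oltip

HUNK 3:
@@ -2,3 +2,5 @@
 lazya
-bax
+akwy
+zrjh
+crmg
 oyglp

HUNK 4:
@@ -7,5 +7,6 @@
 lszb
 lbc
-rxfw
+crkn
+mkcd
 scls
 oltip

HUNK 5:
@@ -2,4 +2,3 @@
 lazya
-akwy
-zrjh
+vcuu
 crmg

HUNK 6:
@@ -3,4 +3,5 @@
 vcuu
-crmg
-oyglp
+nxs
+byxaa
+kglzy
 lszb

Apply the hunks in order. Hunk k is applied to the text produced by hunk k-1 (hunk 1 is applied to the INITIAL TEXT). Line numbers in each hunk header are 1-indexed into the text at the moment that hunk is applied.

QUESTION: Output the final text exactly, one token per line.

Hunk 1: at line 4 remove [vsfj,zivj] add [xrhwi,scls,oltip] -> 9 lines: ltvj lazya bax oyglp xrhwi scls oltip ksn irbjz
Hunk 2: at line 3 remove [xrhwi] add [lszb,lbc,rxfw] -> 11 lines: ltvj lazya bax oyglp lszb lbc rxfw scls oltip ksn irbjz
Hunk 3: at line 2 remove [bax] add [akwy,zrjh,crmg] -> 13 lines: ltvj lazya akwy zrjh crmg oyglp lszb lbc rxfw scls oltip ksn irbjz
Hunk 4: at line 7 remove [rxfw] add [crkn,mkcd] -> 14 lines: ltvj lazya akwy zrjh crmg oyglp lszb lbc crkn mkcd scls oltip ksn irbjz
Hunk 5: at line 2 remove [akwy,zrjh] add [vcuu] -> 13 lines: ltvj lazya vcuu crmg oyglp lszb lbc crkn mkcd scls oltip ksn irbjz
Hunk 6: at line 3 remove [crmg,oyglp] add [nxs,byxaa,kglzy] -> 14 lines: ltvj lazya vcuu nxs byxaa kglzy lszb lbc crkn mkcd scls oltip ksn irbjz

Answer: ltvj
lazya
vcuu
nxs
byxaa
kglzy
lszb
lbc
crkn
mkcd
scls
oltip
ksn
irbjz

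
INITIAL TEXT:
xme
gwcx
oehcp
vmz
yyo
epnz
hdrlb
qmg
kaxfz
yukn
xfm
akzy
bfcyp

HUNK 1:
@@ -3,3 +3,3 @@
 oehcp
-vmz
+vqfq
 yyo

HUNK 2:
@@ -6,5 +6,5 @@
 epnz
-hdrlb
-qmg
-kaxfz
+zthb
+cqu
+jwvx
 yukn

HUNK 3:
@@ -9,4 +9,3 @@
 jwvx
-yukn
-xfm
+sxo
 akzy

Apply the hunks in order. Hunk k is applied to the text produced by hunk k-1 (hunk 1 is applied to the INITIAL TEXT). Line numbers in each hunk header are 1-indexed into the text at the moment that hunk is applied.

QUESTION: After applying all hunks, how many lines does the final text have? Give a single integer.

Hunk 1: at line 3 remove [vmz] add [vqfq] -> 13 lines: xme gwcx oehcp vqfq yyo epnz hdrlb qmg kaxfz yukn xfm akzy bfcyp
Hunk 2: at line 6 remove [hdrlb,qmg,kaxfz] add [zthb,cqu,jwvx] -> 13 lines: xme gwcx oehcp vqfq yyo epnz zthb cqu jwvx yukn xfm akzy bfcyp
Hunk 3: at line 9 remove [yukn,xfm] add [sxo] -> 12 lines: xme gwcx oehcp vqfq yyo epnz zthb cqu jwvx sxo akzy bfcyp
Final line count: 12

Answer: 12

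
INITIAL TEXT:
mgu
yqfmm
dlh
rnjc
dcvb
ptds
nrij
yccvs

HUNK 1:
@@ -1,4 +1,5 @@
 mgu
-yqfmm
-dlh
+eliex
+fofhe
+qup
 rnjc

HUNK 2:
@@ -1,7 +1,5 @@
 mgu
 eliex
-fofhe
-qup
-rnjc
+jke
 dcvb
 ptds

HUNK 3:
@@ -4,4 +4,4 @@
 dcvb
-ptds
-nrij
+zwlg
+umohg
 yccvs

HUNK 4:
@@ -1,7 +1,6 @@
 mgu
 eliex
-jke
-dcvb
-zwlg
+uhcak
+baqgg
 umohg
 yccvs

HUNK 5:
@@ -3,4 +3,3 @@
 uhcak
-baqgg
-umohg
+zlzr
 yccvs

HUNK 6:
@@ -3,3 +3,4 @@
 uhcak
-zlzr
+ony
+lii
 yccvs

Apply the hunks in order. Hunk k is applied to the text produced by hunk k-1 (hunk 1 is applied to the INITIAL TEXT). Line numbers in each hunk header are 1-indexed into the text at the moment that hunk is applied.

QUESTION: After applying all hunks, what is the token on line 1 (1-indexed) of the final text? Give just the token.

Hunk 1: at line 1 remove [yqfmm,dlh] add [eliex,fofhe,qup] -> 9 lines: mgu eliex fofhe qup rnjc dcvb ptds nrij yccvs
Hunk 2: at line 1 remove [fofhe,qup,rnjc] add [jke] -> 7 lines: mgu eliex jke dcvb ptds nrij yccvs
Hunk 3: at line 4 remove [ptds,nrij] add [zwlg,umohg] -> 7 lines: mgu eliex jke dcvb zwlg umohg yccvs
Hunk 4: at line 1 remove [jke,dcvb,zwlg] add [uhcak,baqgg] -> 6 lines: mgu eliex uhcak baqgg umohg yccvs
Hunk 5: at line 3 remove [baqgg,umohg] add [zlzr] -> 5 lines: mgu eliex uhcak zlzr yccvs
Hunk 6: at line 3 remove [zlzr] add [ony,lii] -> 6 lines: mgu eliex uhcak ony lii yccvs
Final line 1: mgu

Answer: mgu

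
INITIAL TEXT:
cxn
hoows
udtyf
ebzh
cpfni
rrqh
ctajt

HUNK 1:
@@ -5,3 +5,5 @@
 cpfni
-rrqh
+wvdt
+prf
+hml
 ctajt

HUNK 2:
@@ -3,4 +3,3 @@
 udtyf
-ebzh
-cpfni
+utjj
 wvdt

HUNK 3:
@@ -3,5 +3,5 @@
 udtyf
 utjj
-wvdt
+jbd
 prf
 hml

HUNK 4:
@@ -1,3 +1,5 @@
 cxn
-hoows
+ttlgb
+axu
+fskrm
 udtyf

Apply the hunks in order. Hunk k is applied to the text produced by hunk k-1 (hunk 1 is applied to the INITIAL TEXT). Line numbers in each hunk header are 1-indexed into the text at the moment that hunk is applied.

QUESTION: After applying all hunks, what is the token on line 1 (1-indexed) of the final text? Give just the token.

Hunk 1: at line 5 remove [rrqh] add [wvdt,prf,hml] -> 9 lines: cxn hoows udtyf ebzh cpfni wvdt prf hml ctajt
Hunk 2: at line 3 remove [ebzh,cpfni] add [utjj] -> 8 lines: cxn hoows udtyf utjj wvdt prf hml ctajt
Hunk 3: at line 3 remove [wvdt] add [jbd] -> 8 lines: cxn hoows udtyf utjj jbd prf hml ctajt
Hunk 4: at line 1 remove [hoows] add [ttlgb,axu,fskrm] -> 10 lines: cxn ttlgb axu fskrm udtyf utjj jbd prf hml ctajt
Final line 1: cxn

Answer: cxn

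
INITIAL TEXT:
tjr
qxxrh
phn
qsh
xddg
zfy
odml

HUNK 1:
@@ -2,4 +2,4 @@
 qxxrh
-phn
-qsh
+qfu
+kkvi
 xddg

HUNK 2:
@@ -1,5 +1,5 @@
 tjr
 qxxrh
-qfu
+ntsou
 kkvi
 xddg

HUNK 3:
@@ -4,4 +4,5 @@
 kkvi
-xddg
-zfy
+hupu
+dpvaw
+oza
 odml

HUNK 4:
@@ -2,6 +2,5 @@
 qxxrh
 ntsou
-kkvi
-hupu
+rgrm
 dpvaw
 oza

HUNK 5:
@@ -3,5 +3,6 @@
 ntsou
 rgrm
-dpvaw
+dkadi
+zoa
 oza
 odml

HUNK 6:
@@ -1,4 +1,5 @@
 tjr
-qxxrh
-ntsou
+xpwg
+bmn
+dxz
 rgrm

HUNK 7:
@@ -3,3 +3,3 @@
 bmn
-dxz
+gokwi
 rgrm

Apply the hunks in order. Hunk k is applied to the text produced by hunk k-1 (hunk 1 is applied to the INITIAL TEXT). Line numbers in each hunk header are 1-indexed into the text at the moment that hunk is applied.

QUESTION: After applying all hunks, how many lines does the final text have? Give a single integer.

Hunk 1: at line 2 remove [phn,qsh] add [qfu,kkvi] -> 7 lines: tjr qxxrh qfu kkvi xddg zfy odml
Hunk 2: at line 1 remove [qfu] add [ntsou] -> 7 lines: tjr qxxrh ntsou kkvi xddg zfy odml
Hunk 3: at line 4 remove [xddg,zfy] add [hupu,dpvaw,oza] -> 8 lines: tjr qxxrh ntsou kkvi hupu dpvaw oza odml
Hunk 4: at line 2 remove [kkvi,hupu] add [rgrm] -> 7 lines: tjr qxxrh ntsou rgrm dpvaw oza odml
Hunk 5: at line 3 remove [dpvaw] add [dkadi,zoa] -> 8 lines: tjr qxxrh ntsou rgrm dkadi zoa oza odml
Hunk 6: at line 1 remove [qxxrh,ntsou] add [xpwg,bmn,dxz] -> 9 lines: tjr xpwg bmn dxz rgrm dkadi zoa oza odml
Hunk 7: at line 3 remove [dxz] add [gokwi] -> 9 lines: tjr xpwg bmn gokwi rgrm dkadi zoa oza odml
Final line count: 9

Answer: 9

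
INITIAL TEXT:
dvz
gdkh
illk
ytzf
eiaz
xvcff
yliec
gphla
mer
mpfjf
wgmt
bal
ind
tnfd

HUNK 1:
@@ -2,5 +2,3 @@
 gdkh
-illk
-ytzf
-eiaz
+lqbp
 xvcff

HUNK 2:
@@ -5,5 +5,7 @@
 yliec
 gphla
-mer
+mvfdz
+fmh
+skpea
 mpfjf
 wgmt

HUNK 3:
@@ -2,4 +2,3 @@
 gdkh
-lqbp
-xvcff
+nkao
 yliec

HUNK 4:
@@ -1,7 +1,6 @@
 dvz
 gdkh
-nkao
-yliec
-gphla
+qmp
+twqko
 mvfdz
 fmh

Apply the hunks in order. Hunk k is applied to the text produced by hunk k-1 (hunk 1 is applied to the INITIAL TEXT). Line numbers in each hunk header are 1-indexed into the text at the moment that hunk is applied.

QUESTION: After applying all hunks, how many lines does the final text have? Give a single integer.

Answer: 12

Derivation:
Hunk 1: at line 2 remove [illk,ytzf,eiaz] add [lqbp] -> 12 lines: dvz gdkh lqbp xvcff yliec gphla mer mpfjf wgmt bal ind tnfd
Hunk 2: at line 5 remove [mer] add [mvfdz,fmh,skpea] -> 14 lines: dvz gdkh lqbp xvcff yliec gphla mvfdz fmh skpea mpfjf wgmt bal ind tnfd
Hunk 3: at line 2 remove [lqbp,xvcff] add [nkao] -> 13 lines: dvz gdkh nkao yliec gphla mvfdz fmh skpea mpfjf wgmt bal ind tnfd
Hunk 4: at line 1 remove [nkao,yliec,gphla] add [qmp,twqko] -> 12 lines: dvz gdkh qmp twqko mvfdz fmh skpea mpfjf wgmt bal ind tnfd
Final line count: 12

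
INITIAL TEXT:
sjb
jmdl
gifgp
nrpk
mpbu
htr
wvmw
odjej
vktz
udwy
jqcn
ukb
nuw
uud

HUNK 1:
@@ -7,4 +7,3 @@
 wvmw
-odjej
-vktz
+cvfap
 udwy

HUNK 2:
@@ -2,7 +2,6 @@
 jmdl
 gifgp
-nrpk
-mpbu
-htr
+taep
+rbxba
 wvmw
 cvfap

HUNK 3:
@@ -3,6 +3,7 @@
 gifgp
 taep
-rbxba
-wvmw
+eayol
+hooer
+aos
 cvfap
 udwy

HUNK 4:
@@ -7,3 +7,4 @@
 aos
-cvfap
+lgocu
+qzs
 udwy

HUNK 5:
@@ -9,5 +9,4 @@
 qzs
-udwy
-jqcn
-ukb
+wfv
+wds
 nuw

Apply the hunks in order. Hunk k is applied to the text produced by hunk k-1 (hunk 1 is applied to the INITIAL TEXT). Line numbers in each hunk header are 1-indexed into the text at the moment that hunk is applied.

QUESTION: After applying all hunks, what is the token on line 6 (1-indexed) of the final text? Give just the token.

Hunk 1: at line 7 remove [odjej,vktz] add [cvfap] -> 13 lines: sjb jmdl gifgp nrpk mpbu htr wvmw cvfap udwy jqcn ukb nuw uud
Hunk 2: at line 2 remove [nrpk,mpbu,htr] add [taep,rbxba] -> 12 lines: sjb jmdl gifgp taep rbxba wvmw cvfap udwy jqcn ukb nuw uud
Hunk 3: at line 3 remove [rbxba,wvmw] add [eayol,hooer,aos] -> 13 lines: sjb jmdl gifgp taep eayol hooer aos cvfap udwy jqcn ukb nuw uud
Hunk 4: at line 7 remove [cvfap] add [lgocu,qzs] -> 14 lines: sjb jmdl gifgp taep eayol hooer aos lgocu qzs udwy jqcn ukb nuw uud
Hunk 5: at line 9 remove [udwy,jqcn,ukb] add [wfv,wds] -> 13 lines: sjb jmdl gifgp taep eayol hooer aos lgocu qzs wfv wds nuw uud
Final line 6: hooer

Answer: hooer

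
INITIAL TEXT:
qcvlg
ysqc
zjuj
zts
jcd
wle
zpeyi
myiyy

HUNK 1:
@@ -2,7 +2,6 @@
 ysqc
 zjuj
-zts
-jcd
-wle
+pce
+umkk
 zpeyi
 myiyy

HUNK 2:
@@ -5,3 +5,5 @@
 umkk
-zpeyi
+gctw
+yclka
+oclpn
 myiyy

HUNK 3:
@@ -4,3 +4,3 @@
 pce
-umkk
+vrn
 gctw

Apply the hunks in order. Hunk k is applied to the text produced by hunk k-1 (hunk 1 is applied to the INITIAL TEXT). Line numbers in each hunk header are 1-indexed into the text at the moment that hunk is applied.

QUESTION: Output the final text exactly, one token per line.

Answer: qcvlg
ysqc
zjuj
pce
vrn
gctw
yclka
oclpn
myiyy

Derivation:
Hunk 1: at line 2 remove [zts,jcd,wle] add [pce,umkk] -> 7 lines: qcvlg ysqc zjuj pce umkk zpeyi myiyy
Hunk 2: at line 5 remove [zpeyi] add [gctw,yclka,oclpn] -> 9 lines: qcvlg ysqc zjuj pce umkk gctw yclka oclpn myiyy
Hunk 3: at line 4 remove [umkk] add [vrn] -> 9 lines: qcvlg ysqc zjuj pce vrn gctw yclka oclpn myiyy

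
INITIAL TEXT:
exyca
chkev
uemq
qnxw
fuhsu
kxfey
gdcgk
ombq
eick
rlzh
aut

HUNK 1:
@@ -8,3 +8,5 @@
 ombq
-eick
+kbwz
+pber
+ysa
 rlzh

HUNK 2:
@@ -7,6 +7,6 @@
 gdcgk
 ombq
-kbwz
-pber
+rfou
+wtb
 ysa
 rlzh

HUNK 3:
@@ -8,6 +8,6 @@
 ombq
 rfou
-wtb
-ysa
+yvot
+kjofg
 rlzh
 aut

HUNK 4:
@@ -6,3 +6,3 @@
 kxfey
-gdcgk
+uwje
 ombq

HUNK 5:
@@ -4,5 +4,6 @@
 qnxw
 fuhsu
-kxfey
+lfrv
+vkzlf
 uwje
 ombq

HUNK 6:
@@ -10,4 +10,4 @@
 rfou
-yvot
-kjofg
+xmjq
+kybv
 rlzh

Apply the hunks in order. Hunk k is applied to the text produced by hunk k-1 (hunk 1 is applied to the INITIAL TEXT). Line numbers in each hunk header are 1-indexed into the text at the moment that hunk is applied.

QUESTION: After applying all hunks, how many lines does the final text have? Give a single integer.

Answer: 14

Derivation:
Hunk 1: at line 8 remove [eick] add [kbwz,pber,ysa] -> 13 lines: exyca chkev uemq qnxw fuhsu kxfey gdcgk ombq kbwz pber ysa rlzh aut
Hunk 2: at line 7 remove [kbwz,pber] add [rfou,wtb] -> 13 lines: exyca chkev uemq qnxw fuhsu kxfey gdcgk ombq rfou wtb ysa rlzh aut
Hunk 3: at line 8 remove [wtb,ysa] add [yvot,kjofg] -> 13 lines: exyca chkev uemq qnxw fuhsu kxfey gdcgk ombq rfou yvot kjofg rlzh aut
Hunk 4: at line 6 remove [gdcgk] add [uwje] -> 13 lines: exyca chkev uemq qnxw fuhsu kxfey uwje ombq rfou yvot kjofg rlzh aut
Hunk 5: at line 4 remove [kxfey] add [lfrv,vkzlf] -> 14 lines: exyca chkev uemq qnxw fuhsu lfrv vkzlf uwje ombq rfou yvot kjofg rlzh aut
Hunk 6: at line 10 remove [yvot,kjofg] add [xmjq,kybv] -> 14 lines: exyca chkev uemq qnxw fuhsu lfrv vkzlf uwje ombq rfou xmjq kybv rlzh aut
Final line count: 14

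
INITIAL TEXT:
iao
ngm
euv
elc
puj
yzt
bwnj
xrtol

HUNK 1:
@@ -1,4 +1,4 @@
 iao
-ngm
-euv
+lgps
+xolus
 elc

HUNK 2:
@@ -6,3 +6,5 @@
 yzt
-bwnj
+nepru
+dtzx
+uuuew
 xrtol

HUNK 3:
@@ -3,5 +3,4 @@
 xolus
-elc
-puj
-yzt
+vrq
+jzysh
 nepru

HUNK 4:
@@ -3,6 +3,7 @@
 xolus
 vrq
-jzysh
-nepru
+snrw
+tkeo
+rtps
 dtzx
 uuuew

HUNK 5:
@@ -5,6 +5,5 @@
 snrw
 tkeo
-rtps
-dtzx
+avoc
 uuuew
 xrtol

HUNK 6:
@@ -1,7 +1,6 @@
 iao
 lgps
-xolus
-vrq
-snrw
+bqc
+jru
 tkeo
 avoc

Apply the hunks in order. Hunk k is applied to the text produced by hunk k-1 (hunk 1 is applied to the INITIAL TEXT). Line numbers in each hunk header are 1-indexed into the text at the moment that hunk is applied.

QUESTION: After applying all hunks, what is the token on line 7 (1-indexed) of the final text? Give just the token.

Answer: uuuew

Derivation:
Hunk 1: at line 1 remove [ngm,euv] add [lgps,xolus] -> 8 lines: iao lgps xolus elc puj yzt bwnj xrtol
Hunk 2: at line 6 remove [bwnj] add [nepru,dtzx,uuuew] -> 10 lines: iao lgps xolus elc puj yzt nepru dtzx uuuew xrtol
Hunk 3: at line 3 remove [elc,puj,yzt] add [vrq,jzysh] -> 9 lines: iao lgps xolus vrq jzysh nepru dtzx uuuew xrtol
Hunk 4: at line 3 remove [jzysh,nepru] add [snrw,tkeo,rtps] -> 10 lines: iao lgps xolus vrq snrw tkeo rtps dtzx uuuew xrtol
Hunk 5: at line 5 remove [rtps,dtzx] add [avoc] -> 9 lines: iao lgps xolus vrq snrw tkeo avoc uuuew xrtol
Hunk 6: at line 1 remove [xolus,vrq,snrw] add [bqc,jru] -> 8 lines: iao lgps bqc jru tkeo avoc uuuew xrtol
Final line 7: uuuew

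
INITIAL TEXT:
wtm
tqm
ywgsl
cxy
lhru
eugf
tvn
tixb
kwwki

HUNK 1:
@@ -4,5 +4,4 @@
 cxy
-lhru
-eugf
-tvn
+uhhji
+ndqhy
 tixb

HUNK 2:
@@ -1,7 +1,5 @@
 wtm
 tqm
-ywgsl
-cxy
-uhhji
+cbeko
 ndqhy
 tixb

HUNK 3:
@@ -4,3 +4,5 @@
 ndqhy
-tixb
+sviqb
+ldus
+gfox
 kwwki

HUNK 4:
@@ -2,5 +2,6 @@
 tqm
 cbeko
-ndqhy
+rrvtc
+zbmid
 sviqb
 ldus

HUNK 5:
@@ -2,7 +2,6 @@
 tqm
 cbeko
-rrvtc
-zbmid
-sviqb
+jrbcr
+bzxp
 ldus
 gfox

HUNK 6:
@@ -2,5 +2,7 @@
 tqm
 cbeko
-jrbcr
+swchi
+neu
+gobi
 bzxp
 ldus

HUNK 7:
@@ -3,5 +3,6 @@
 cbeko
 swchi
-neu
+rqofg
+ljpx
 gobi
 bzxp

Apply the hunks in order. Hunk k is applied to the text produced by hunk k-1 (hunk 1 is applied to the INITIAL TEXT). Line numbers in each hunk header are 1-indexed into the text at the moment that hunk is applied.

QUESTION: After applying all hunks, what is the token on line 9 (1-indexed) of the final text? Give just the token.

Answer: ldus

Derivation:
Hunk 1: at line 4 remove [lhru,eugf,tvn] add [uhhji,ndqhy] -> 8 lines: wtm tqm ywgsl cxy uhhji ndqhy tixb kwwki
Hunk 2: at line 1 remove [ywgsl,cxy,uhhji] add [cbeko] -> 6 lines: wtm tqm cbeko ndqhy tixb kwwki
Hunk 3: at line 4 remove [tixb] add [sviqb,ldus,gfox] -> 8 lines: wtm tqm cbeko ndqhy sviqb ldus gfox kwwki
Hunk 4: at line 2 remove [ndqhy] add [rrvtc,zbmid] -> 9 lines: wtm tqm cbeko rrvtc zbmid sviqb ldus gfox kwwki
Hunk 5: at line 2 remove [rrvtc,zbmid,sviqb] add [jrbcr,bzxp] -> 8 lines: wtm tqm cbeko jrbcr bzxp ldus gfox kwwki
Hunk 6: at line 2 remove [jrbcr] add [swchi,neu,gobi] -> 10 lines: wtm tqm cbeko swchi neu gobi bzxp ldus gfox kwwki
Hunk 7: at line 3 remove [neu] add [rqofg,ljpx] -> 11 lines: wtm tqm cbeko swchi rqofg ljpx gobi bzxp ldus gfox kwwki
Final line 9: ldus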